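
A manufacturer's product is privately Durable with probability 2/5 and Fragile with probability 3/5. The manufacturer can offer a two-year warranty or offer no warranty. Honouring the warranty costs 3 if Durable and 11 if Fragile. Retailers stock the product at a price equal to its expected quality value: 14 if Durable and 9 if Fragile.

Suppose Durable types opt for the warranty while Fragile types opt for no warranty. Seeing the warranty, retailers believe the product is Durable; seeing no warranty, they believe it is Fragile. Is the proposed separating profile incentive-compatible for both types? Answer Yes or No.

Yes

Under these beliefs, the warranty earns price 14 and no warranty earns price 9.
Durable: the warranty nets 14 − 3 = 11; no warranty nets 9. Durable prefers the warranty.
Fragile: the warranty nets 14 − 11 = 3; no warranty nets 9. Fragile prefers no warranty.
Neither type deviates, so the separating profile is an equilibrium.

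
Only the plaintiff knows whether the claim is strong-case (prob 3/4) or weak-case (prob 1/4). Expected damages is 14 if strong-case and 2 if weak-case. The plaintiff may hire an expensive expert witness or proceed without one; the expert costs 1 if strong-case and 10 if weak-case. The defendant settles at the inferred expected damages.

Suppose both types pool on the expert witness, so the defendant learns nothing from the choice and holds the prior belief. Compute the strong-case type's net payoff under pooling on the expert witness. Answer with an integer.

10

Pooled settlement = 3/4·14 + 1/4·2 = 11.
strong-case pays cost 1 for the expert witness, so net payoff = 11 − 1 = 10.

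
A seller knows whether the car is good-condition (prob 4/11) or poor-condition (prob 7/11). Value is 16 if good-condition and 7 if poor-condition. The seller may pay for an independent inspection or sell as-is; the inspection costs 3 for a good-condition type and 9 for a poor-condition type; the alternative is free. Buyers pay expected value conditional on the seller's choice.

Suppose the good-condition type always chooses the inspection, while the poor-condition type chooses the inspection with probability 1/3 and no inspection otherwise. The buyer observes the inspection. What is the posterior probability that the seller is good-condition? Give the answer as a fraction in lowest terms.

P(the inspection) = (4/11)·1 + (7/11)·(1/3) = 19/33.
By Bayes' rule, P(good-condition | the inspection) = (4/11) / (19/33) = 12/19.

12/19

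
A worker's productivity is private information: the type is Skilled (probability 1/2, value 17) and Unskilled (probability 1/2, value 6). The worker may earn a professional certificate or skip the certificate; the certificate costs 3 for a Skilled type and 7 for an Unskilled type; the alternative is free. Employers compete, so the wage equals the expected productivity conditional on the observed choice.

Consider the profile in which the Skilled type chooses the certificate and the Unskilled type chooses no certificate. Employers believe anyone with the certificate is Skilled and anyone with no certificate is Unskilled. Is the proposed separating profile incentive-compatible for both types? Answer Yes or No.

No

Under these beliefs, the certificate earns wage 17 and no certificate earns wage 6.
Skilled: the certificate nets 17 − 3 = 14; no certificate nets 6. Skilled prefers the certificate.
Unskilled: the certificate nets 17 − 7 = 10; no certificate nets 6. Unskilled would deviate to the certificate.
Unskilled has a profitable deviation, so the profile is not an equilibrium.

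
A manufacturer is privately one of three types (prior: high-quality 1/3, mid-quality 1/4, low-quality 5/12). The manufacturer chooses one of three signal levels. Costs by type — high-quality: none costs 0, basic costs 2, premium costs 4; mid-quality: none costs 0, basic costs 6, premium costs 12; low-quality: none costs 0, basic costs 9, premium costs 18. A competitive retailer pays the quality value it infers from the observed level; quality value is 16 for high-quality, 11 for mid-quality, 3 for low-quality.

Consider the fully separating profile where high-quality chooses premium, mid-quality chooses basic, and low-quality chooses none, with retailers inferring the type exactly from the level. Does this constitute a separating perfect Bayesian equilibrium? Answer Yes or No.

Separating prices: premium → 16, basic → 11, none → 3.
high-quality (assigned premium): none: 3 − 0 = 3; basic: 11 − 2 = 9; premium: 16 − 4 = 12. high-quality stays.
mid-quality (assigned basic): none: 3 − 0 = 3; basic: 11 − 6 = 5; premium: 16 − 12 = 4. mid-quality stays.
low-quality (assigned none): none: 3 − 0 = 3; basic: 11 − 9 = 2; premium: 16 − 18 = -2. low-quality stays.
Every type prefers its assigned level; separation holds.

Yes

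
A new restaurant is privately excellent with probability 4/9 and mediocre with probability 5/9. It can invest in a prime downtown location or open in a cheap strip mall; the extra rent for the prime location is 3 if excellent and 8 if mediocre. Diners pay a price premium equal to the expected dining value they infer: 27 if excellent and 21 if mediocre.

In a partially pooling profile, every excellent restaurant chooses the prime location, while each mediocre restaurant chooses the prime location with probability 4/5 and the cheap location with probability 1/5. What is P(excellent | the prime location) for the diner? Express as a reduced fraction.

P(the prime location) = (4/9)·1 + (5/9)·(4/5) = 8/9.
By Bayes' rule, P(excellent | the prime location) = (4/9) / (8/9) = 1/2.

1/2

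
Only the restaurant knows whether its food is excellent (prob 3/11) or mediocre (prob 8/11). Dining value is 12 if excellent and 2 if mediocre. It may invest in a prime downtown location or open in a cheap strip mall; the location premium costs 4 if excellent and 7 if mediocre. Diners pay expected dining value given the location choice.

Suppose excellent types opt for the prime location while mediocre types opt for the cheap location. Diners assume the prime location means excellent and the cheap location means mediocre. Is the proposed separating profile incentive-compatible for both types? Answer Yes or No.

No

Under these beliefs, the prime location earns price premium 12 and the cheap location earns price premium 2.
excellent: the prime location nets 12 − 4 = 8; the cheap location nets 2. excellent prefers the prime location.
mediocre: the prime location nets 12 − 7 = 5; the cheap location nets 2. mediocre would deviate to the prime location.
mediocre has a profitable deviation, so the profile is not an equilibrium.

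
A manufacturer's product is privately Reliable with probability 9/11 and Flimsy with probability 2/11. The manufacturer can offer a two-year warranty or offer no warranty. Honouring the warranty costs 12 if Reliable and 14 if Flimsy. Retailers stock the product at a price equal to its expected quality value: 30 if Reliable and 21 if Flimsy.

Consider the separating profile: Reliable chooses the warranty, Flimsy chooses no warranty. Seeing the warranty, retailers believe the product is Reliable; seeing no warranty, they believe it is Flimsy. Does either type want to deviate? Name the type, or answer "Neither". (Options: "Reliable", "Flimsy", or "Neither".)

The warranty pays 30; no warranty pays 21.
Reliable: assigned the warranty, nets 30 − 12 = 18; deviating to no warranty nets 21.
Flimsy: assigned no warranty, nets 21; deviating to the warranty nets 30 − 14 = 16.
The Reliable type gains 3 by deviating.

Reliable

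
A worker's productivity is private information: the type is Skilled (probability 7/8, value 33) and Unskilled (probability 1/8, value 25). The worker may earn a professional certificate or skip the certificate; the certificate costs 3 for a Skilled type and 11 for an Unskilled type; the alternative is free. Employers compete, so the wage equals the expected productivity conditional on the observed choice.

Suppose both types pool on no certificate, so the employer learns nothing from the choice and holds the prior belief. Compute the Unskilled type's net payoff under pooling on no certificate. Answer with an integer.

32

Pooled wage = 7/8·33 + 1/8·25 = 32.
Unskilled pays no cost for no certificate, so net payoff = 32.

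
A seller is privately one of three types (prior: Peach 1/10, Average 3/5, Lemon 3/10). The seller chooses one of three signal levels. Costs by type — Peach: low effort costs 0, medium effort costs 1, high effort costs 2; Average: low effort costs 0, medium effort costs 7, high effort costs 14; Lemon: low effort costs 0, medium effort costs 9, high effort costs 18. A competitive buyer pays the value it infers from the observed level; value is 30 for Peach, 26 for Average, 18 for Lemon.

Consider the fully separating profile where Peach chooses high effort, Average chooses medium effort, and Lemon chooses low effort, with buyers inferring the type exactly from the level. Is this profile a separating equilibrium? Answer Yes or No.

Yes

Separating prices: high effort → 30, medium effort → 26, low effort → 18.
Peach (assigned high effort): low effort: 18 − 0 = 18; medium effort: 26 − 1 = 25; high effort: 30 − 2 = 28. Peach stays.
Average (assigned medium effort): low effort: 18 − 0 = 18; medium effort: 26 − 7 = 19; high effort: 30 − 14 = 16. Average stays.
Lemon (assigned low effort): low effort: 18 − 0 = 18; medium effort: 26 − 9 = 17; high effort: 30 − 18 = 12. Lemon stays.
Every type prefers its assigned level; separation holds.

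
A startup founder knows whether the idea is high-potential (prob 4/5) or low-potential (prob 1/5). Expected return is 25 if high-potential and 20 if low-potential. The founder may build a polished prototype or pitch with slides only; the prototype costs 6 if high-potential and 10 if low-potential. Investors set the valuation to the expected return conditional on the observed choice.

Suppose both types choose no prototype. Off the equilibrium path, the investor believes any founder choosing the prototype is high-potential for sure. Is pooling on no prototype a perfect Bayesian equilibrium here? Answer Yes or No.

On path, the investor holds the prior and pays 4/5·25 + 1/5·20 = 24. Off path (the prototype), believing high-potential, it pays 25.
high-potential: no prototype nets 24; the prototype nets 25 − 6 = 19. high-potential stays.
low-potential: no prototype nets 24; the prototype nets 25 − 10 = 15. low-potential stays.
No type deviates, so pooling is sustained.

Yes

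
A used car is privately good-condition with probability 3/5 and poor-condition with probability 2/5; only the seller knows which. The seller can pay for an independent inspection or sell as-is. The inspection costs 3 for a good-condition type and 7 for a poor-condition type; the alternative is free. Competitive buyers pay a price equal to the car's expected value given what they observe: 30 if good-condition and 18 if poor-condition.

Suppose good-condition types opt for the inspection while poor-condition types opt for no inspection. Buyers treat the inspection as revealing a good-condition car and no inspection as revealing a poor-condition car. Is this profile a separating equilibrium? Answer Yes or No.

Under these beliefs, the inspection earns price 30 and no inspection earns price 18.
good-condition: the inspection nets 30 − 3 = 27; no inspection nets 18. good-condition prefers the inspection.
poor-condition: the inspection nets 30 − 7 = 23; no inspection nets 18. poor-condition would deviate to the inspection.
poor-condition has a profitable deviation, so the profile is not an equilibrium.

No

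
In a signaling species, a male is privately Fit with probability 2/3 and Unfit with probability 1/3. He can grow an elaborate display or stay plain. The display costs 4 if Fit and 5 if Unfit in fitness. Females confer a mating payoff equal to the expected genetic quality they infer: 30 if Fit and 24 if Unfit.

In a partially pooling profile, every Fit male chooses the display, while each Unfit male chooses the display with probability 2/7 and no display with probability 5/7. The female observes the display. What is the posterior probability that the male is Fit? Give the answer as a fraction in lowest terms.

P(the display) = (2/3)·1 + (1/3)·(2/7) = 16/21.
By Bayes' rule, P(Fit | the display) = (2/3) / (16/21) = 7/8.

7/8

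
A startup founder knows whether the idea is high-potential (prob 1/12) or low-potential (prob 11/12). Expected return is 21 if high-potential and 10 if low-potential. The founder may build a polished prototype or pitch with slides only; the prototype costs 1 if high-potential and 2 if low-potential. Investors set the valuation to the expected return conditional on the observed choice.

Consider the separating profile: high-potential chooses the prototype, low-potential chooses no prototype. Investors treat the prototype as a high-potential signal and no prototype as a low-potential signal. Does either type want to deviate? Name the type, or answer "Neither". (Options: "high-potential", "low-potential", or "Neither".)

The prototype pays 21; no prototype pays 10.
high-potential: assigned the prototype, nets 21 − 1 = 20; deviating to no prototype nets 10.
low-potential: assigned no prototype, nets 10; deviating to the prototype nets 21 − 2 = 19.
The low-potential type gains 9 by deviating.

low-potential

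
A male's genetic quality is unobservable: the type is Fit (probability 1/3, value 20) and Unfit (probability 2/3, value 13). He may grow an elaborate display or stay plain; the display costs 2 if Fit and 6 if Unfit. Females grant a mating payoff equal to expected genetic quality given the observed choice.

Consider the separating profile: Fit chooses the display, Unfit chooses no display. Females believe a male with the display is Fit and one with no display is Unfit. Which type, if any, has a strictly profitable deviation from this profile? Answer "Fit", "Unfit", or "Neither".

Unfit

The display pays 20; no display pays 13.
Fit: assigned the display, nets 20 − 2 = 18; deviating to no display nets 13.
Unfit: assigned no display, nets 13; deviating to the display nets 20 − 6 = 14.
The Unfit type gains 1 by deviating.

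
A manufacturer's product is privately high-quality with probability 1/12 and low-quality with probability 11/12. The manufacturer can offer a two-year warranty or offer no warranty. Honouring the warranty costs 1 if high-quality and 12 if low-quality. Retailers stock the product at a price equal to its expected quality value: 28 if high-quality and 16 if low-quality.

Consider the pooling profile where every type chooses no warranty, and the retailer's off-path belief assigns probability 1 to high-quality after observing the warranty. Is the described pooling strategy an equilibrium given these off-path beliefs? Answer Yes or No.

On path, the retailer holds the prior and pays 1/12·28 + 11/12·16 = 17. Off path (the warranty), believing high-quality, it pays 28.
high-quality: no warranty nets 17; the warranty nets 28 − 1 = 27. high-quality would deviate.
low-quality: no warranty nets 17; the warranty nets 28 − 12 = 16. low-quality stays.
A type deviates, so pooling fails.

No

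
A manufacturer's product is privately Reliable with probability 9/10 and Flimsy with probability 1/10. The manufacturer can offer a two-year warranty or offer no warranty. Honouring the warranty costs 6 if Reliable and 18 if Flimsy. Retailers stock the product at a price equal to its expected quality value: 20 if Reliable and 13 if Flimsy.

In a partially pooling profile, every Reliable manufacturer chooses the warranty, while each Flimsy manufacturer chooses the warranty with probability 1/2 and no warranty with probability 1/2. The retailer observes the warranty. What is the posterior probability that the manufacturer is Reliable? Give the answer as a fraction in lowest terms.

18/19

P(the warranty) = (9/10)·1 + (1/10)·(1/2) = 19/20.
By Bayes' rule, P(Reliable | the warranty) = (9/10) / (19/20) = 18/19.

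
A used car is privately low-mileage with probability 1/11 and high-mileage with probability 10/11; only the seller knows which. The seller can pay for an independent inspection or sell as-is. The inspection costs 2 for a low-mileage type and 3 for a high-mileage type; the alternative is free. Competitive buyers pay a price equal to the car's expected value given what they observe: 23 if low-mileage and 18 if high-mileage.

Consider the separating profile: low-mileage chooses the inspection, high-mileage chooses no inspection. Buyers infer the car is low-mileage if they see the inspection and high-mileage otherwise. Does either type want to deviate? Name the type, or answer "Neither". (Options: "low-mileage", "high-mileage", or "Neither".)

high-mileage

The inspection pays 23; no inspection pays 18.
low-mileage: assigned the inspection, nets 23 − 2 = 21; deviating to no inspection nets 18.
high-mileage: assigned no inspection, nets 18; deviating to the inspection nets 23 − 3 = 20.
The high-mileage type gains 2 by deviating.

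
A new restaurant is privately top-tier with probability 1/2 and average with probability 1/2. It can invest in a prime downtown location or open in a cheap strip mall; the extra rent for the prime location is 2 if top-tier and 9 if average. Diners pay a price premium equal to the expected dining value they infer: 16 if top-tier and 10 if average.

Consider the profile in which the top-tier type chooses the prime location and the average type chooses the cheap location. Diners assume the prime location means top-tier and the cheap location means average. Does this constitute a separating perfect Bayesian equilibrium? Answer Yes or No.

Yes

Under these beliefs, the prime location earns price premium 16 and the cheap location earns price premium 10.
top-tier: the prime location nets 16 − 2 = 14; the cheap location nets 10. top-tier prefers the prime location.
average: the prime location nets 16 − 9 = 7; the cheap location nets 10. average prefers the cheap location.
Neither type deviates, so the separating profile is an equilibrium.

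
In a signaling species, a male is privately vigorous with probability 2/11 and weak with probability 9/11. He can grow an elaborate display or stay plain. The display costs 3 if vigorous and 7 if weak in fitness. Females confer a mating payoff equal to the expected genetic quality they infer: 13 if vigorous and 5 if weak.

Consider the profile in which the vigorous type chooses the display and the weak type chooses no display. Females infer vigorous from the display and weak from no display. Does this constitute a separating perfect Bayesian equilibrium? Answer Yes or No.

Under these beliefs, the display earns mating payoff 13 and no display earns mating payoff 5.
vigorous: the display nets 13 − 3 = 10; no display nets 5. vigorous prefers the display.
weak: the display nets 13 − 7 = 6; no display nets 5. weak would deviate to the display.
weak has a profitable deviation, so the profile is not an equilibrium.

No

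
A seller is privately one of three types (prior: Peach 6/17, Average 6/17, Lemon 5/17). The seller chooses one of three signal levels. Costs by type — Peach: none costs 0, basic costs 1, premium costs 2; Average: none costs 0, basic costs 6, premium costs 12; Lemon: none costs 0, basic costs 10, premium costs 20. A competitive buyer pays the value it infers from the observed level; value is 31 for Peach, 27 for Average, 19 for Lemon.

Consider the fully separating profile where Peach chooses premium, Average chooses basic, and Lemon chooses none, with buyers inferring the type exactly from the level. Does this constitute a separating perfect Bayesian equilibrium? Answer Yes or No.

Yes

Separating prices: premium → 31, basic → 27, none → 19.
Peach (assigned premium): none: 19 − 0 = 19; basic: 27 − 1 = 26; premium: 31 − 2 = 29. Peach stays.
Average (assigned basic): none: 19 − 0 = 19; basic: 27 − 6 = 21; premium: 31 − 12 = 19. Average stays.
Lemon (assigned none): none: 19 − 0 = 19; basic: 27 − 10 = 17; premium: 31 − 20 = 11. Lemon stays.
Every type prefers its assigned level; separation holds.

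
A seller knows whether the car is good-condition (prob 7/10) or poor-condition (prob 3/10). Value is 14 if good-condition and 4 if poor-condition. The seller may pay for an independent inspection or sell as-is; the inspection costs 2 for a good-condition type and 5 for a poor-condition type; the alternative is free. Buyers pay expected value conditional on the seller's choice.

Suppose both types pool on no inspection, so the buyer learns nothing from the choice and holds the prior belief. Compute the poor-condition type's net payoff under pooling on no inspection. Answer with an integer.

Pooled price = 7/10·14 + 3/10·4 = 11.
poor-condition pays no cost for no inspection, so net payoff = 11.

11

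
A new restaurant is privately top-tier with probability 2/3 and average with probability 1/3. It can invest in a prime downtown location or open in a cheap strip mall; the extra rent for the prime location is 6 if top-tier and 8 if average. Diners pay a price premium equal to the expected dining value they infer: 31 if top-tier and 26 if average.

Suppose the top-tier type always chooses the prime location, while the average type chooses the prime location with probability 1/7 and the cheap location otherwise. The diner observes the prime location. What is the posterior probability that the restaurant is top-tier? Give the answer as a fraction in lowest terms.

P(the prime location) = (2/3)·1 + (1/3)·(1/7) = 5/7.
By Bayes' rule, P(top-tier | the prime location) = (2/3) / (5/7) = 14/15.

14/15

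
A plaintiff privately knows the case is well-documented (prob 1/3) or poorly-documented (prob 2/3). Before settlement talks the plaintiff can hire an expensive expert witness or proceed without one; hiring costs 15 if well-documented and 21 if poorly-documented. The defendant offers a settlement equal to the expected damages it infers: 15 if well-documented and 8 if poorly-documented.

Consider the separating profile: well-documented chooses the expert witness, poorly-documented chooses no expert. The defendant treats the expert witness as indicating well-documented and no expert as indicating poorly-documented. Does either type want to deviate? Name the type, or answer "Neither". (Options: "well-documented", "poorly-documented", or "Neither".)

The expert witness pays 15; no expert pays 8.
well-documented: assigned the expert witness, nets 15 − 15 = 0; deviating to no expert nets 8.
poorly-documented: assigned no expert, nets 8; deviating to the expert witness nets 15 − 21 = -6.
The well-documented type gains 8 by deviating.

well-documented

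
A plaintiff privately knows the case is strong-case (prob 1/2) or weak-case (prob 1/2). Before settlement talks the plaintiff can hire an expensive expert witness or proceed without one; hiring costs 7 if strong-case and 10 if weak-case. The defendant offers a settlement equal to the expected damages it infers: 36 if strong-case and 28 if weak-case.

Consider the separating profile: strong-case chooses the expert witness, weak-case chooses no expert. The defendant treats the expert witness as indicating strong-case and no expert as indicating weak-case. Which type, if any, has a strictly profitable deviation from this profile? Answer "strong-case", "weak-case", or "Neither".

The expert witness pays 36; no expert pays 28.
strong-case: assigned the expert witness, nets 36 − 7 = 29; deviating to no expert nets 28.
weak-case: assigned no expert, nets 28; deviating to the expert witness nets 36 − 10 = 26.
Both types strictly prefer their assigned action; no profitable deviation.

Neither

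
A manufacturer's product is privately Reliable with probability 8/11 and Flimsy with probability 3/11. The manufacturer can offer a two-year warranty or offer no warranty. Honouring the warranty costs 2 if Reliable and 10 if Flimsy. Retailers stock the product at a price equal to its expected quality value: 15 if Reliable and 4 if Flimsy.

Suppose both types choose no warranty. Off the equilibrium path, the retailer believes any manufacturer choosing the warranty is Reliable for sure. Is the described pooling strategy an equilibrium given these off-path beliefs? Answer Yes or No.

No

On path, the retailer holds the prior and pays 8/11·15 + 3/11·4 = 12. Off path (the warranty), believing Reliable, it pays 15.
Reliable: no warranty nets 12; the warranty nets 15 − 2 = 13. Reliable would deviate.
Flimsy: no warranty nets 12; the warranty nets 15 − 10 = 5. Flimsy stays.
A type deviates, so pooling fails.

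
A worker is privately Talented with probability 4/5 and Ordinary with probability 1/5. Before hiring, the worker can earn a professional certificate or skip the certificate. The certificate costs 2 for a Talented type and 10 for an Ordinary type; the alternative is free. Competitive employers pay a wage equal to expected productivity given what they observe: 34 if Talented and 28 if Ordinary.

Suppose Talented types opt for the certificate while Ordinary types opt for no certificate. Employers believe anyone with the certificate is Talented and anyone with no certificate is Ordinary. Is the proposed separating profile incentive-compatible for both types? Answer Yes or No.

Yes

Under these beliefs, the certificate earns wage 34 and no certificate earns wage 28.
Talented: the certificate nets 34 − 2 = 32; no certificate nets 28. Talented prefers the certificate.
Ordinary: the certificate nets 34 − 10 = 24; no certificate nets 28. Ordinary prefers no certificate.
Neither type deviates, so the separating profile is an equilibrium.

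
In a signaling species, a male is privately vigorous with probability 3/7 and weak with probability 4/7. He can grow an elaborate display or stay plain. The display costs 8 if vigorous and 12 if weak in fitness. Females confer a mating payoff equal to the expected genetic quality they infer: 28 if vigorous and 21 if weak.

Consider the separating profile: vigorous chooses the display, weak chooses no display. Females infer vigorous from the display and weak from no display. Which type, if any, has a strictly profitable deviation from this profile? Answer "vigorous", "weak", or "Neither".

vigorous

The display pays 28; no display pays 21.
vigorous: assigned the display, nets 28 − 8 = 20; deviating to no display nets 21.
weak: assigned no display, nets 21; deviating to the display nets 28 − 12 = 16.
The vigorous type gains 1 by deviating.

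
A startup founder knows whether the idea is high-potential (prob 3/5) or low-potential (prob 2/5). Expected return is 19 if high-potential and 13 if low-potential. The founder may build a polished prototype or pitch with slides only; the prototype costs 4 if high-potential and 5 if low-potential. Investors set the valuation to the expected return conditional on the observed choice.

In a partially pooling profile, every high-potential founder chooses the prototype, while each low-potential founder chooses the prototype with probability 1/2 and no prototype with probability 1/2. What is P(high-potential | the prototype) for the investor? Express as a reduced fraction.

3/4

P(the prototype) = (3/5)·1 + (2/5)·(1/2) = 4/5.
By Bayes' rule, P(high-potential | the prototype) = (3/5) / (4/5) = 3/4.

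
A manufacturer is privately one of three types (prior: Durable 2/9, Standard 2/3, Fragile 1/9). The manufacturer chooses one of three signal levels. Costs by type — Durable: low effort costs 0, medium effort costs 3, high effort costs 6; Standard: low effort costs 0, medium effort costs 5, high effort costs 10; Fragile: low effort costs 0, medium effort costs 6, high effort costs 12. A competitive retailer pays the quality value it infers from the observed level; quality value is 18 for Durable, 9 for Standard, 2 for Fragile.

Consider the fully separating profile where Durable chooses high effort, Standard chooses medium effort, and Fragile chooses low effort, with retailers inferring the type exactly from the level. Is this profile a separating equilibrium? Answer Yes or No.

Separating prices: high effort → 18, medium effort → 9, low effort → 2.
Durable (assigned high effort): low effort: 2 − 0 = 2; medium effort: 9 − 3 = 6; high effort: 18 − 6 = 12. Durable stays.
Standard (assigned medium effort): low effort: 2 − 0 = 2; medium effort: 9 − 5 = 4; high effort: 18 − 10 = 8. Standard prefers high effort.
Fragile (assigned low effort): low effort: 2 − 0 = 2; medium effort: 9 − 6 = 3; high effort: 18 − 12 = 6. Fragile prefers high effort.
At least one type deviates; the separating profile fails.

No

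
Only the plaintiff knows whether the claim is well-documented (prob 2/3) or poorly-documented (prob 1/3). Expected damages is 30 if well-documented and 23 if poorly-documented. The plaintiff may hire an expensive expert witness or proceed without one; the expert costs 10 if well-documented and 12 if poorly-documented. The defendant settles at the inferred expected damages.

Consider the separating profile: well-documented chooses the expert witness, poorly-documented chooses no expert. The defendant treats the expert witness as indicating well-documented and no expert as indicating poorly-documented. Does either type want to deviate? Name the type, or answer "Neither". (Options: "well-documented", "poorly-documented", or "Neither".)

well-documented

The expert witness pays 30; no expert pays 23.
well-documented: assigned the expert witness, nets 30 − 10 = 20; deviating to no expert nets 23.
poorly-documented: assigned no expert, nets 23; deviating to the expert witness nets 30 − 12 = 18.
The well-documented type gains 3 by deviating.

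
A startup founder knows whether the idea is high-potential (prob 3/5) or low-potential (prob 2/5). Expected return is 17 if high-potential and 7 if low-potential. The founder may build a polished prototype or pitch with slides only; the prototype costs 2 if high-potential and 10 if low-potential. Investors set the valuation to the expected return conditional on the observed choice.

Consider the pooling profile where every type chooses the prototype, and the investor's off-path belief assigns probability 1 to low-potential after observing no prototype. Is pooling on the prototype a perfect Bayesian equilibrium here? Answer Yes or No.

No

On path, the investor holds the prior and pays 3/5·17 + 2/5·7 = 13. Off path (no prototype), believing low-potential, it pays 7.
high-potential: the prototype nets 13 − 2 = 11; no prototype nets 7. high-potential stays.
low-potential: the prototype nets 13 − 10 = 3; no prototype nets 7. low-potential would deviate.
A type deviates, so pooling fails.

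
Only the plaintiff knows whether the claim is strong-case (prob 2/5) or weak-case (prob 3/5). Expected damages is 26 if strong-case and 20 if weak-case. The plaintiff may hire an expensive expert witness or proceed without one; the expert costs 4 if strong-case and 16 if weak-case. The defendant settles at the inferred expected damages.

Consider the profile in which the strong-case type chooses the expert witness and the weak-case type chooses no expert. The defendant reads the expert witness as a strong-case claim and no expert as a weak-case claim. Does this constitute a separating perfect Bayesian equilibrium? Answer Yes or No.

Yes

Under these beliefs, the expert witness earns settlement 26 and no expert earns settlement 20.
strong-case: the expert witness nets 26 − 4 = 22; no expert nets 20. strong-case prefers the expert witness.
weak-case: the expert witness nets 26 − 16 = 10; no expert nets 20. weak-case prefers no expert.
Neither type deviates, so the separating profile is an equilibrium.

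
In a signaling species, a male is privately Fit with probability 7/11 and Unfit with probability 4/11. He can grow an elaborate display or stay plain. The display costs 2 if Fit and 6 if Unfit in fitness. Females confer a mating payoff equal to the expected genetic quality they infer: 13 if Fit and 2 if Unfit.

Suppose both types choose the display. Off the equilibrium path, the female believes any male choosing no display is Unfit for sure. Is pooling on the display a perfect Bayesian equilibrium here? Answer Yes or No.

Yes

On path, the female holds the prior and pays 7/11·13 + 4/11·2 = 9. Off path (no display), believing Unfit, it pays 2.
Fit: the display nets 9 − 2 = 7; no display nets 2. Fit stays.
Unfit: the display nets 9 − 6 = 3; no display nets 2. Unfit stays.
No type deviates, so pooling is sustained.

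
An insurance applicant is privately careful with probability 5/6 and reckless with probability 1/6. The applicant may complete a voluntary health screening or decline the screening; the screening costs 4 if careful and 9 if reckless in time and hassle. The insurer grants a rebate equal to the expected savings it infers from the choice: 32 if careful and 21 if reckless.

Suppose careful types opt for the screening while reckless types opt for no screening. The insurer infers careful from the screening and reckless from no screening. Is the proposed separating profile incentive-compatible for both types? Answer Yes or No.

Under these beliefs, the screening earns rebate 32 and no screening earns rebate 21.
careful: the screening nets 32 − 4 = 28; no screening nets 21. careful prefers the screening.
reckless: the screening nets 32 − 9 = 23; no screening nets 21. reckless would deviate to the screening.
reckless has a profitable deviation, so the profile is not an equilibrium.

No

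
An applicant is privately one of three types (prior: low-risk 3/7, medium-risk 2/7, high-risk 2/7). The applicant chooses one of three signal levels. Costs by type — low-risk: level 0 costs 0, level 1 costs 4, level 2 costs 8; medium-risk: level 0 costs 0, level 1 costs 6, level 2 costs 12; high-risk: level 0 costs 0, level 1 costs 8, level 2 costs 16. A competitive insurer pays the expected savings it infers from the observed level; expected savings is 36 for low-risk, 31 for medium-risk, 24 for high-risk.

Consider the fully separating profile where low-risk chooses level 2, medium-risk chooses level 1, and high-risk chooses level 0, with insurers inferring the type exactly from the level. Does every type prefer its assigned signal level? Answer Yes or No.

Separating rebates: level 2 → 36, level 1 → 31, level 0 → 24.
low-risk (assigned level 2): level 0: 24 − 0 = 24; level 1: 31 − 4 = 27; level 2: 36 − 8 = 28. low-risk stays.
medium-risk (assigned level 1): level 0: 24 − 0 = 24; level 1: 31 − 6 = 25; level 2: 36 − 12 = 24. medium-risk stays.
high-risk (assigned level 0): level 0: 24 − 0 = 24; level 1: 31 − 8 = 23; level 2: 36 − 16 = 20. high-risk stays.
Every type prefers its assigned level; separation holds.

Yes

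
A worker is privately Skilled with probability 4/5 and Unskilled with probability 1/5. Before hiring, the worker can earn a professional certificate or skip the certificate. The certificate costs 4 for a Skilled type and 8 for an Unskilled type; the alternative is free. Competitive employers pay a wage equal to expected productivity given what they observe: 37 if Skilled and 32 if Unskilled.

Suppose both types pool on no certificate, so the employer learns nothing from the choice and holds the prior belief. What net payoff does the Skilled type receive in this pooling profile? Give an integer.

36

Pooled wage = 4/5·37 + 1/5·32 = 36.
Skilled pays no cost for no certificate, so net payoff = 36.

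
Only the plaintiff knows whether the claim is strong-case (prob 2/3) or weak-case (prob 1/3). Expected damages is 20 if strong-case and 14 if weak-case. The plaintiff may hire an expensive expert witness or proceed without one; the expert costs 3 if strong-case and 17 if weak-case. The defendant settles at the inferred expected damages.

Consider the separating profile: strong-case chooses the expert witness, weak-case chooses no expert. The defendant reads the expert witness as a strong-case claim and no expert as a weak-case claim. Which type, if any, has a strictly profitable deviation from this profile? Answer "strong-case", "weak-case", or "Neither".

The expert witness pays 20; no expert pays 14.
strong-case: assigned the expert witness, nets 20 − 3 = 17; deviating to no expert nets 14.
weak-case: assigned no expert, nets 14; deviating to the expert witness nets 20 − 17 = 3.
Both types strictly prefer their assigned action; no profitable deviation.

Neither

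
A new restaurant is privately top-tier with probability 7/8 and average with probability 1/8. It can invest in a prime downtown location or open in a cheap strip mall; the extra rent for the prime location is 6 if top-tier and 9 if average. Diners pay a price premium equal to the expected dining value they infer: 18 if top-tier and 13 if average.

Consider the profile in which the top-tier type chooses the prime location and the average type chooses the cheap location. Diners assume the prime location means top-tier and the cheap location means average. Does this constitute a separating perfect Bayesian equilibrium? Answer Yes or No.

No

Under these beliefs, the prime location earns price premium 18 and the cheap location earns price premium 13.
top-tier: the prime location nets 18 − 6 = 12; the cheap location nets 13. top-tier would deviate to the cheap location.
average: the prime location nets 18 − 9 = 9; the cheap location nets 13. average prefers the cheap location.
top-tier has a profitable deviation, so the profile is not an equilibrium.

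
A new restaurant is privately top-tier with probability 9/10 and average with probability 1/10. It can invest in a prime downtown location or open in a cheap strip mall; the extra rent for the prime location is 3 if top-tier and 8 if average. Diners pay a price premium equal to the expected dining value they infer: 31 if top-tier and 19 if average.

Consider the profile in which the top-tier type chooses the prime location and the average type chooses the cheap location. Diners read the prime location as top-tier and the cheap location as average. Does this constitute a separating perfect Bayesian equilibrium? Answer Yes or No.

No

Under these beliefs, the prime location earns price premium 31 and the cheap location earns price premium 19.
top-tier: the prime location nets 31 − 3 = 28; the cheap location nets 19. top-tier prefers the prime location.
average: the prime location nets 31 − 8 = 23; the cheap location nets 19. average would deviate to the prime location.
average has a profitable deviation, so the profile is not an equilibrium.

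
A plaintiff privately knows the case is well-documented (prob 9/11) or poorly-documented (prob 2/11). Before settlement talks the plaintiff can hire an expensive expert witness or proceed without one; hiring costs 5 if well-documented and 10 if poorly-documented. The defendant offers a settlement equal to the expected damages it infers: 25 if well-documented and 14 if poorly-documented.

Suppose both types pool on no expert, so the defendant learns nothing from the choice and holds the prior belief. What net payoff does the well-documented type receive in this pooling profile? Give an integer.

23

Pooled settlement = 9/11·25 + 2/11·14 = 23.
well-documented pays no cost for no expert, so net payoff = 23.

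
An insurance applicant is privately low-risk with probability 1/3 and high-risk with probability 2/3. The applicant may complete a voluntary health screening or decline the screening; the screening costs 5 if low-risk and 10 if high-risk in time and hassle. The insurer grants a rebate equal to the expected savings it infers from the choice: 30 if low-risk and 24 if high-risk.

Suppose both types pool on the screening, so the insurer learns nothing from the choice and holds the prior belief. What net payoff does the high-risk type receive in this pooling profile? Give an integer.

16

Pooled rebate = 1/3·30 + 2/3·24 = 26.
high-risk pays cost 10 for the screening, so net payoff = 26 − 10 = 16.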